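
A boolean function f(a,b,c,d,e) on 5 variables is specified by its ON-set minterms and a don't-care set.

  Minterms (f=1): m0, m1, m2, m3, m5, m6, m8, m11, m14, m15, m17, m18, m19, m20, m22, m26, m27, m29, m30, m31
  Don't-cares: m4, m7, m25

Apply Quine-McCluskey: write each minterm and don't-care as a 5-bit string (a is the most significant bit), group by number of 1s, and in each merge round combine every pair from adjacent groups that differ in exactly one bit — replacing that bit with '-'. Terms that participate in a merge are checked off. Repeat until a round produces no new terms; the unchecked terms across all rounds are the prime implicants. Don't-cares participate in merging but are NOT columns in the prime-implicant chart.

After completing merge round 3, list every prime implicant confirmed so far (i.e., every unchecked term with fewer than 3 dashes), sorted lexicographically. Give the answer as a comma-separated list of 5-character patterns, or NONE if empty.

[col 0] 00000*, 00001*, 00010*, 00011*, 00100*, 00101*, 00110*, 00111*, 01000*, 01011*, 01110*, 01111*, 10001*, 10010*, 10011*, 10100*, 10110*, 11001*, 11010*, 11011*, 11101*, 11110*, 11111*
[col 1] -0001*, -0010*, -0011*, -0100*, -0110*, -1011*, -1110*, -1111*, 0-000, 0-011*, 0-110*, 0-111*, 00-00*, 00-01*, 00-10*, 00-11*, 000-0*, 000-1*, 0000-*, 0001-*, 001-0*, 001-1*, 0010-*, 0011-*, 01-11*, 0111-*, 1-001*, 1-010*, 1-011*, 1-110*, 10-10*, 100-1*, 1001-*, 101-0*, 11-01*, 11-10*, 11-11*, 110-1*, 1101-*, 111-1*, 1111-*
[col 2] --011, --110, -0-10, -00-1, -001-, -01-0, -1-11, -111-, 0--11, 0-11-, 00--0*, 00--1*, 00-0-*, 00-1-*, 000--*, 001--*, 1--10, 1-0-1, 1-01-, 11--1, 11-1-
[col 3] 00---
Prime implicants: --011, --110, -0-10, -00-1, -001-, -01-0, -1-11, -111-, 0--11, 0-000, 0-11-, 00---, 1--10, 1-0-1, 1-01-, 11--1, 11-1-

--011, --110, -0-10, -00-1, -001-, -01-0, -1-11, -111-, 0--11, 0-000, 0-11-, 1--10, 1-0-1, 1-01-, 11--1, 11-1-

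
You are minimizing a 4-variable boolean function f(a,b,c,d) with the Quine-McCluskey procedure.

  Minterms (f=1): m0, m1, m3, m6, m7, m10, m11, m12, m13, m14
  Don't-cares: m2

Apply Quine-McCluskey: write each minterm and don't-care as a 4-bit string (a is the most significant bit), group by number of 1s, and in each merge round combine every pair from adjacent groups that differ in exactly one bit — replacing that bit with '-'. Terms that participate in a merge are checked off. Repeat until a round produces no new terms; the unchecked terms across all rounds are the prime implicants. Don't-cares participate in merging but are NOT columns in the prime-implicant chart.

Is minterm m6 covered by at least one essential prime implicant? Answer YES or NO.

Round 0: 0000✓ 0001✓ 0010✓ 0011✓ 0110✓ 0111✓ 1010✓ 1011✓ 1100✓ 1101✓ 1110✓
Round 1: -010✓ -011✓ -110✓ 0-10✓ 0-11✓ 00-0✓ 00-1✓ 000-✓ 001-✓ 011-✓ 1-10✓ 101-✓ 11-0 110-
Round 2: --10 -01- 0-1- 00--
PIs = {--10, -01-, 0-1-, 00--, 11-0, 110-}
Coverage chart:
  m0: 00-- ←essential
  m1: 00-- ←essential
  m3: -01-,0-1-,00--
  m6: --10,0-1-
  m7: 0-1- ←essential
  m10: --10,-01-
  m11: -01- ←essential
  m12: 11-0,110-
  m13: 110- ←essential
  m14: --10,11-0
Essential: -01-, 0-1-, 00--, 110-

YES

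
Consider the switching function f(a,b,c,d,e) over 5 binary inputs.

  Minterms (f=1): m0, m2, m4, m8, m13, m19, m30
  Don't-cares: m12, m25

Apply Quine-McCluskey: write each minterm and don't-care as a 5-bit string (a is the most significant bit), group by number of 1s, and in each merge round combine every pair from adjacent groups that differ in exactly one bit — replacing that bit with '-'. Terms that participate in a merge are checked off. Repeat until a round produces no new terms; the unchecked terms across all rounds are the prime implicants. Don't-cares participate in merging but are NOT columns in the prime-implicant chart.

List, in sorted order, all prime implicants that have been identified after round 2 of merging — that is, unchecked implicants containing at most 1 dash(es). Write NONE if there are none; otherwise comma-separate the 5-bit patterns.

size-2^0 implicants → 00000(✓)  00010(✓)  00100(✓)  01000(✓)  01100(✓)  01101(✓)  10011  11001  11110
size-2^1 implicants → 0-000(✓)  0-100(✓)  00-00(✓)  000-0  01-00(✓)  0110-
size-2^2 implicants → 0--00
Unchecked terms (primes): 0--00, 000-0, 0110-, 10011, 11001, 11110

000-0, 0110-, 10011, 11001, 11110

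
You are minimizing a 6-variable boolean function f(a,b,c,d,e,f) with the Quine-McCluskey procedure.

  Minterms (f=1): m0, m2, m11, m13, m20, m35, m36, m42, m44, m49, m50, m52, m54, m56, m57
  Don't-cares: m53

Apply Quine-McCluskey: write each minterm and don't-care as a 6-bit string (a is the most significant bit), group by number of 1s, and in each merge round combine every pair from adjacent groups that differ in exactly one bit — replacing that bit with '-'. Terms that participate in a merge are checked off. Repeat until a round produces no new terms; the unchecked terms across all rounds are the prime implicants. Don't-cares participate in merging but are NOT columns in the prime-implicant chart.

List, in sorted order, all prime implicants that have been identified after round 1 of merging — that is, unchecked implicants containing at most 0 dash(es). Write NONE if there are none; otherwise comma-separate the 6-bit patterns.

001011, 001101, 100011, 101010

size-2^0 implicants → 000000(✓)  000010(✓)  001011  001101  010100(✓)  100011  100100(✓)  101010  101100(✓)  110001(✓)  110010(✓)  110100(✓)  110101(✓)  110110(✓)  111000(✓)  111001(✓)
size-2^1 implicants → -10100  0000-0  1-0100  10-100  11-001  110-01  110-10  1101-0  11010-  11100-
Unchecked terms (primes): -10100, 0000-0, 001011, 001101, 1-0100, 10-100, 100011, 101010, 11-001, 110-01, 110-10, 1101-0, 11010-, 11100-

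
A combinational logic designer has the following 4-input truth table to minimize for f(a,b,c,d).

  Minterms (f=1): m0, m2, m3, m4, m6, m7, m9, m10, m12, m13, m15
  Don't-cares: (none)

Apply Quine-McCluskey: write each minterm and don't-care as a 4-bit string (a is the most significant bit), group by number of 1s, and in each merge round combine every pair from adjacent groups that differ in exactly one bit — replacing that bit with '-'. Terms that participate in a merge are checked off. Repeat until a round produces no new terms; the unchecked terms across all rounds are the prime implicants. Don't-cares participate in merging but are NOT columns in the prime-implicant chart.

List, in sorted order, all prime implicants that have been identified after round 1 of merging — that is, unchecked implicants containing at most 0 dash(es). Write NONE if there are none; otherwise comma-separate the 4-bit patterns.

NONE

size-2^0 implicants → 0000(✓)  0010(✓)  0011(✓)  0100(✓)  0110(✓)  0111(✓)  1001(✓)  1010(✓)  1100(✓)  1101(✓)  1111(✓)
size-2^1 implicants → -010  -100  -111  0-00(✓)  0-10(✓)  0-11(✓)  00-0(✓)  001-(✓)  01-0(✓)  011-(✓)  1-01  11-1  110-
size-2^2 implicants → 0--0  0-1-
Unchecked terms (primes): -010, -100, -111, 0--0, 0-1-, 1-01, 11-1, 110-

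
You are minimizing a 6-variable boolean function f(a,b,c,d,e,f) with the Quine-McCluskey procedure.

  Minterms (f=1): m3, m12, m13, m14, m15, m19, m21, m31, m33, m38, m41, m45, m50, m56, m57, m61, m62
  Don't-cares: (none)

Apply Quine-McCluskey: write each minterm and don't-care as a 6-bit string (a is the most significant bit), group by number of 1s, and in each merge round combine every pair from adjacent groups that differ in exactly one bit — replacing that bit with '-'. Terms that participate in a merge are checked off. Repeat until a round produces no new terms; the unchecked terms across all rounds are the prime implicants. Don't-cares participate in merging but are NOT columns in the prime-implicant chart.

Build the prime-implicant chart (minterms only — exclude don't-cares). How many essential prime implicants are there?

10

Round 0: 000011✓ 001100✓ 001101✓ 001110✓ 001111✓ 010011✓ 010101 011111✓ 100001✓ 100110 101001✓ 101101✓ 110010 111000✓ 111001✓ 111101✓ 111110
Round 1: -01101 0-0011 0-1111 0011-0✓ 0011-1✓ 00110-✓ 00111-✓ 1-1001✓ 1-1101✓ 10-001 101-01✓ 111-01✓ 11100-
Round 2: 0011-- 1-1-01
PIs = {-01101, 0-0011, 0-1111, 0011--, 010101, 1-1-01, 10-001, 100110, 110010, 11100-, 111110}
Coverage chart:
  m3: 0-0011 ←essential
  m12: 0011-- ←essential
  m13: -01101,0011--
  m14: 0011-- ←essential
  m15: 0-1111,0011--
  m19: 0-0011 ←essential
  m21: 010101 ←essential
  m31: 0-1111 ←essential
  m33: 10-001 ←essential
  m38: 100110 ←essential
  m41: 1-1-01,10-001
  m45: -01101,1-1-01
  m50: 110010 ←essential
  m56: 11100- ←essential
  m57: 1-1-01,11100-
  m61: 1-1-01 ←essential
  m62: 111110 ←essential
Essential: 0-0011, 0-1111, 0011--, 010101, 1-1-01, 10-001, 100110, 110010, 11100-, 111110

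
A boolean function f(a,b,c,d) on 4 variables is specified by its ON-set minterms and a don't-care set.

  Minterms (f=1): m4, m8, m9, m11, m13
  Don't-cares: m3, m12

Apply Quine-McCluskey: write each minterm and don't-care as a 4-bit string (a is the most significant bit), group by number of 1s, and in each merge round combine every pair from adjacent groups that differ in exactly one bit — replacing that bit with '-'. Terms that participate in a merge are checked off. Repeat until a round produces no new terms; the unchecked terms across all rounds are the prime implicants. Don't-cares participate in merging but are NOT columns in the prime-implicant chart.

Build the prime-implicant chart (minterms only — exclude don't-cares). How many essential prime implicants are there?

2

[col 0] 0011*, 0100*, 1000*, 1001*, 1011*, 1100*, 1101*
[col 1] -011, -100, 1-00*, 1-01*, 10-1, 100-*, 110-*
[col 2] 1-0-
Prime implicants: -011, -100, 1-0-, 10-1
PI chart (minterm → PIs covering it):
  4 | -100  (sole → essential)
  8 | 1-0-  (sole → essential)
  9 | 1-0-,10-1
  11 | -011,10-1
  13 | 1-0-  (sole → essential)
Essential prime implicants: -100, 1-0-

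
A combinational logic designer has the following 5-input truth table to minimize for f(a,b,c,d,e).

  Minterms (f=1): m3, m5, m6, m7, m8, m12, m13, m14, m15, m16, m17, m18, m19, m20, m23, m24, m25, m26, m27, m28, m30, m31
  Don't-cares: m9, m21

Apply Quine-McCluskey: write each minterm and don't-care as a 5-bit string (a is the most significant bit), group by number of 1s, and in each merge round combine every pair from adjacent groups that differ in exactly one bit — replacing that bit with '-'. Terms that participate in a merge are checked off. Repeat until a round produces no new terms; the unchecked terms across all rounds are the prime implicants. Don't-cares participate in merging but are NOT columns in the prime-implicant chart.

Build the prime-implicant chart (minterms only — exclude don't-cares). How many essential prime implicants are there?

3

size-2^0 implicants → 00011(✓)  00101(✓)  00110(✓)  00111(✓)  01000(✓)  01001(✓)  01100(✓)  01101(✓)  01110(✓)  01111(✓)  10000(✓)  10001(✓)  10010(✓)  10011(✓)  10100(✓)  10101(✓)  10111(✓)  11000(✓)  11001(✓)  11010(✓)  11011(✓)  11100(✓)  11110(✓)  11111(✓)
size-2^1 implicants → -0011(✓)  -0101(✓)  -0111(✓)  -1000(✓)  -1001(✓)  -1100(✓)  -1110(✓)  -1111(✓)  0-101(✓)  0-110(✓)  0-111(✓)  00-11(✓)  001-1(✓)  0011-(✓)  01-00(✓)  01-01(✓)  0100-(✓)  011-0(✓)  011-1(✓)  0110-(✓)  0111-(✓)  1-000(✓)  1-001(✓)  1-010(✓)  1-011(✓)  1-100(✓)  1-111(✓)  10-00(✓)  10-01(✓)  10-11(✓)  100-0(✓)  100-1(✓)  1000-(✓)  1001-(✓)  101-1(✓)  1010-(✓)  11-00(✓)  11-10(✓)  11-11(✓)  110-0(✓)  110-1(✓)  1100-(✓)  1101-(✓)  111-0(✓)  1111-(✓)
size-2^2 implicants → --111  -0-11  -01-1  -1-00  -100-  -11-0  -111-  0-1-1  0-11-  01-0-  011--  1--00  1--11  1-0-0(✓)  1-0-1(✓)  1-00-(✓)  1-01-(✓)  10--1  10-0-  100--(✓)  11--0  11-1-  110--(✓)
size-2^3 implicants → 1-0--
Unchecked terms (primes): --111, -0-11, -01-1, -1-00, -100-, -11-0, -111-, 0-1-1, 0-11-, 01-0-, 011--, 1--00, 1--11, 1-0--, 10--1, 10-0-, 11--0, 11-1-
Minterm coverage:
  m3 ⊆ -0-11 [E]
  m5 ⊆ -01-1,0-1-1
  m6 ⊆ 0-11- [E]
  m7 ⊆ --111,-0-11,-01-1,0-1-1,0-11-
  m8 ⊆ -1-00,-100-,01-0-
  m12 ⊆ -1-00,-11-0,01-0-,011--
  m13 ⊆ 0-1-1,01-0-,011--
  m14 ⊆ -11-0,-111-,0-11-,011--
  m15 ⊆ --111,-111-,0-1-1,0-11-,011--
  m16 ⊆ 1--00,1-0--,10-0-
  m17 ⊆ 1-0--,10--1,10-0-
  m18 ⊆ 1-0-- [E]
  m19 ⊆ -0-11,1--11,1-0--,10--1
  m20 ⊆ 1--00,10-0-
  m23 ⊆ --111,-0-11,-01-1,1--11,10--1
  m24 ⊆ -1-00,-100-,1--00,1-0--,11--0
  m25 ⊆ -100-,1-0--
  m26 ⊆ 1-0--,11--0,11-1-
  m27 ⊆ 1--11,1-0--,11-1-
  m28 ⊆ -1-00,-11-0,1--00,11--0
  m30 ⊆ -11-0,-111-,11--0,11-1-
  m31 ⊆ --111,-111-,1--11,11-1-
E = {-0-11, 0-11-, 1-0--}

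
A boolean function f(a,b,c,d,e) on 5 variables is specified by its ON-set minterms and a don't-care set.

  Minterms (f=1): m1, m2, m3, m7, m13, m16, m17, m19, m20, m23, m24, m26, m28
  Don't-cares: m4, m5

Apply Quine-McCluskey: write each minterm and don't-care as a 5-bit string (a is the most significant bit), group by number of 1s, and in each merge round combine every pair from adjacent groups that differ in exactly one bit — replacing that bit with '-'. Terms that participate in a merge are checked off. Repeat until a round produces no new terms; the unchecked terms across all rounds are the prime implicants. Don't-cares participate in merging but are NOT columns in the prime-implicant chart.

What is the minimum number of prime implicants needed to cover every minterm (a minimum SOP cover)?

size-2^0 implicants → 00001(✓)  00010(✓)  00011(✓)  00100(✓)  00101(✓)  00111(✓)  01101(✓)  10000(✓)  10001(✓)  10011(✓)  10100(✓)  10111(✓)  11000(✓)  11010(✓)  11100(✓)
size-2^1 implicants → -0001(✓)  -0011(✓)  -0100  -0111(✓)  0-101  00-01(✓)  00-11(✓)  000-1(✓)  0001-  001-1(✓)  0010-  1-000(✓)  1-100(✓)  10-00(✓)  10-11(✓)  100-1(✓)  1000-  11-00(✓)  110-0
size-2^2 implicants → -0-11  -00-1  00--1  1--00
Unchecked terms (primes): -0-11, -00-1, -0100, 0-101, 00--1, 0001-, 0010-, 1--00, 1000-, 110-0
Minterm coverage:
  m1 ⊆ -00-1,00--1
  m2 ⊆ 0001- [E]
  m3 ⊆ -0-11,-00-1,00--1,0001-
  m7 ⊆ -0-11,00--1
  m13 ⊆ 0-101 [E]
  m16 ⊆ 1--00,1000-
  m17 ⊆ -00-1,1000-
  m19 ⊆ -0-11,-00-1
  m20 ⊆ -0100,1--00
  m23 ⊆ -0-11 [E]
  m24 ⊆ 1--00,110-0
  m26 ⊆ 110-0 [E]
  m28 ⊆ 1--00 [E]
E = {-0-11, 0-101, 0001-, 1--00, 110-0}
Petrick residual → -00-1
Cover = b'de + b'c'e + a'cd'e + a'b'c'd + ad'e' + abc'e'  |cover|=6

6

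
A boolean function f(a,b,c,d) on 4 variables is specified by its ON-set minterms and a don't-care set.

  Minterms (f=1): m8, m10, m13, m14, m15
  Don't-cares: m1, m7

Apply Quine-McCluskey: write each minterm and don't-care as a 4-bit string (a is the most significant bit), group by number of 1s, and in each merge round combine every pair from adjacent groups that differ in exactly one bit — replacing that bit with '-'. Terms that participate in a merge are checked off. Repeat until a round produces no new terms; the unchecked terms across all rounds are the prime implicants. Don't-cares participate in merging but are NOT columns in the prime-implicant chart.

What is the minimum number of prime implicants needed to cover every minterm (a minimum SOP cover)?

3

size-2^0 implicants → 0001  0111(✓)  1000(✓)  1010(✓)  1101(✓)  1110(✓)  1111(✓)
size-2^1 implicants → -111  1-10  10-0  11-1  111-
Unchecked terms (primes): -111, 0001, 1-10, 10-0, 11-1, 111-
Minterm coverage:
  m8 ⊆ 10-0 [E]
  m10 ⊆ 1-10,10-0
  m13 ⊆ 11-1 [E]
  m14 ⊆ 1-10,111-
  m15 ⊆ -111,11-1,111-
E = {10-0, 11-1}
Petrick residual → 1-10
Cover = acd' + ab'd' + abd  |cover|=3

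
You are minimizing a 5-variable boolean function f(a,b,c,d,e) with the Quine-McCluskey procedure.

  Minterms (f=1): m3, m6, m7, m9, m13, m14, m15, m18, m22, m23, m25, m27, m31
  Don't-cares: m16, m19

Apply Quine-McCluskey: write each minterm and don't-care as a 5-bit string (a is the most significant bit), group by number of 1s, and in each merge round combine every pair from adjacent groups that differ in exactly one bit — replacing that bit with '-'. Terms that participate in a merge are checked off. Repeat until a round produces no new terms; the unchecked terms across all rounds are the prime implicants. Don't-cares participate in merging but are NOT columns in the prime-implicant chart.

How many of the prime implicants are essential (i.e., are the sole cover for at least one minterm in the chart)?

2

size-2^0 implicants → 00011(✓)  00110(✓)  00111(✓)  01001(✓)  01101(✓)  01110(✓)  01111(✓)  10000(✓)  10010(✓)  10011(✓)  10110(✓)  10111(✓)  11001(✓)  11011(✓)  11111(✓)
size-2^1 implicants → -0011(✓)  -0110(✓)  -0111(✓)  -1001  -1111(✓)  0-110(✓)  0-111(✓)  00-11(✓)  0011-(✓)  01-01  011-1  0111-(✓)  1-011(✓)  1-111(✓)  10-10(✓)  10-11(✓)  100-0  1001-(✓)  1011-(✓)  11-11(✓)  110-1
size-2^2 implicants → --111  -0-11  -011-  0-11-  1--11  10-1-
Unchecked terms (primes): --111, -0-11, -011-, -1001, 0-11-, 01-01, 011-1, 1--11, 10-1-, 100-0, 110-1
Minterm coverage:
  m3 ⊆ -0-11 [E]
  m6 ⊆ -011-,0-11-
  m7 ⊆ --111,-0-11,-011-,0-11-
  m9 ⊆ -1001,01-01
  m13 ⊆ 01-01,011-1
  m14 ⊆ 0-11- [E]
  m15 ⊆ --111,0-11-,011-1
  m18 ⊆ 10-1-,100-0
  m22 ⊆ -011-,10-1-
  m23 ⊆ --111,-0-11,-011-,1--11,10-1-
  m25 ⊆ -1001,110-1
  m27 ⊆ 1--11,110-1
  m31 ⊆ --111,1--11
E = {-0-11, 0-11-}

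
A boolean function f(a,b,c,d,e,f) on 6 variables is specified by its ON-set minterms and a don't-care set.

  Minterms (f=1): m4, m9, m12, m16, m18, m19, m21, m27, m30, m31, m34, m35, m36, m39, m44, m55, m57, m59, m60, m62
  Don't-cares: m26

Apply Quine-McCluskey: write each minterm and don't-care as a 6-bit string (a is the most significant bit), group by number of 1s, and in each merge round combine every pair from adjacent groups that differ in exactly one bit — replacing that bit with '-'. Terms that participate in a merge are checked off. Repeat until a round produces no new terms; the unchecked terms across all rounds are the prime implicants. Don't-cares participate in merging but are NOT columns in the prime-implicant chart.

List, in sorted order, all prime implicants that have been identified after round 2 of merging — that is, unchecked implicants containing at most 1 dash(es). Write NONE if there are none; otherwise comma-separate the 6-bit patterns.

Round 0: 000100✓ 001001 001100✓ 010000✓ 010010✓ 010011✓ 010101 011010✓ 011011✓ 011110✓ 011111✓ 100010✓ 100011✓ 100100✓ 100111✓ 101100✓ 110111✓ 111001✓ 111011✓ 111100✓ 111110✓
Round 1: -00100✓ -01100✓ -11011 -11110 00-100✓ 01-010✓ 01-011✓ 0100-0 01001-✓ 011-10✓ 011-11✓ 01101-✓ 01111-✓ 1-0111 1-1100 10-100✓ 100-11 10001- 1110-1 1111-0
Round 2: -0-100 01-01- 011-1-
PIs = {-0-100, -11011, -11110, 001001, 01-01-, 0100-0, 010101, 011-1-, 1-0111, 1-1100, 100-11, 10001-, 1110-1, 1111-0}

-11011, -11110, 001001, 0100-0, 010101, 1-0111, 1-1100, 100-11, 10001-, 1110-1, 1111-0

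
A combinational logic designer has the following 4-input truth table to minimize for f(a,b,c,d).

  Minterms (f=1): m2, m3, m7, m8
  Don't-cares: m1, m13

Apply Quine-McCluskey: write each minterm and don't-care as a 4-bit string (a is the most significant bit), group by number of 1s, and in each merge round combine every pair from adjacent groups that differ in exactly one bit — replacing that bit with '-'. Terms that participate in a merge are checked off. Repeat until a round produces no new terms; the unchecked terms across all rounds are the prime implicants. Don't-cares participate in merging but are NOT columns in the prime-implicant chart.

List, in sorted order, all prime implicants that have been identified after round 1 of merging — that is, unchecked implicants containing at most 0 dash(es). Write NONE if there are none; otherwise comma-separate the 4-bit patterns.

Round 0: 0001✓ 0010✓ 0011✓ 0111✓ 1000 1101
Round 1: 0-11 00-1 001-
PIs = {0-11, 00-1, 001-, 1000, 1101}

1000, 1101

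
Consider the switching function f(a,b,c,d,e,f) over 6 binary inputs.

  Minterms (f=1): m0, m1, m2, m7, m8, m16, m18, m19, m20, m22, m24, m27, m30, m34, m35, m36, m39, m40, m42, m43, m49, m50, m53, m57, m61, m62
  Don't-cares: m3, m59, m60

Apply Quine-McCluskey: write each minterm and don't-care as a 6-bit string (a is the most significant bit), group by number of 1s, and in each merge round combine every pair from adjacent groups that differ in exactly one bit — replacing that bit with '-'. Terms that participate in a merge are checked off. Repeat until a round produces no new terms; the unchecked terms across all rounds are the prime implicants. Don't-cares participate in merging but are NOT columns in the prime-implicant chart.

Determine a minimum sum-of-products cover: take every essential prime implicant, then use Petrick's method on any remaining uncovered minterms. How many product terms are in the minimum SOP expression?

11

[col 0] 000000*, 000001*, 000010*, 000011*, 000111*, 001000*, 010000*, 010010*, 010011*, 010100*, 010110*, 011000*, 011011*, 011110*, 100010*, 100011*, 100100, 100111*, 101000*, 101010*, 101011*, 110001*, 110010*, 110101*, 111001*, 111011*, 111100*, 111101*, 111110*
[col 1] -00010*, -00011*, -00111*, -01000, -10010*, -11011, -11110, 0-0000*, 0-0010*, 0-0011*, 0-1000*, 00-000*, 000-11*, 0000-0*, 0000-1*, 00000-*, 00001-*, 01-000*, 01-011, 01-110, 010-00*, 010-10*, 0100-0*, 01001-*, 0101-0*, 1-0010*, 1-1011, 10-010*, 10-011*, 100-11*, 10001-*, 1010-0, 10101-*, 11-001*, 11-101*, 110-01*, 111-01*, 1110-1, 1111-0, 11110-
[col 2] --0010, -00-11, -0001-, 0--000, 0-00-0, 0-001-, 0000--, 010--0, 10-01-, 11--01
Prime implicants: --0010, -00-11, -0001-, -01000, -11011, -11110, 0--000, 0-00-0, 0-001-, 0000--, 01-011, 01-110, 010--0, 1-1011, 10-01-, 100100, 1010-0, 11--01, 1110-1, 1111-0, 11110-
PI chart (minterm → PIs covering it):
  0 | 0--000,0-00-0,0000--
  1 | 0000--  (sole → essential)
  2 | --0010,-0001-,0-00-0,0-001-,0000--
  7 | -00-11  (sole → essential)
  8 | -01000,0--000
  16 | 0--000,0-00-0,010--0
  18 | --0010,0-00-0,0-001-,010--0
  19 | 0-001-,01-011
  20 | 010--0  (sole → essential)
  22 | 01-110,010--0
  24 | 0--000  (sole → essential)
  27 | -11011,01-011
  30 | -11110,01-110
  34 | --0010,-0001-,10-01-
  35 | -00-11,-0001-,10-01-
  36 | 100100  (sole → essential)
  39 | -00-11  (sole → essential)
  40 | -01000,1010-0
  42 | 10-01-,1010-0
  43 | 1-1011,10-01-
  49 | 11--01  (sole → essential)
  50 | --0010  (sole → essential)
  53 | 11--01  (sole → essential)
  57 | 11--01,1110-1
  61 | 11--01,11110-
  62 | -11110,1111-0
Essential prime implicants: --0010, -00-11, 0--000, 0000--, 010--0, 100100, 11--01
Petrick residual → -01000, -11110, 01-011, 10-01-
Minimum SOP uses 11 PIs: c'd'ef' + b'c'ef + b'cd'e'f' + bcdef' + a'd'e'f' + a'b'c'd' + a'bd'ef + a'bc'f' + ab'd'e + ab'c'de'f' + abe'f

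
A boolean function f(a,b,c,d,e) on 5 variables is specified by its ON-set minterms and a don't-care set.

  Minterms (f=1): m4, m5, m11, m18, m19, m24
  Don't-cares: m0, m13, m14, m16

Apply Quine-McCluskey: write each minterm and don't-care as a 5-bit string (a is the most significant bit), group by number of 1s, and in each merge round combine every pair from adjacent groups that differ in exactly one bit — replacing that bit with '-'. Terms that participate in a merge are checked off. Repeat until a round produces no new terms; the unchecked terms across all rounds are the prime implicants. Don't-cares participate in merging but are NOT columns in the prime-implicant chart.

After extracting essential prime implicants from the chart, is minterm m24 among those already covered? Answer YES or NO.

YES

[col 0] 00000*, 00100*, 00101*, 01011, 01101*, 01110, 10000*, 10010*, 10011*, 11000*
[col 1] -0000, 0-101, 00-00, 0010-, 1-000, 100-0, 1001-
Prime implicants: -0000, 0-101, 00-00, 0010-, 01011, 01110, 1-000, 100-0, 1001-
PI chart (minterm → PIs covering it):
  4 | 00-00,0010-
  5 | 0-101,0010-
  11 | 01011  (sole → essential)
  18 | 100-0,1001-
  19 | 1001-  (sole → essential)
  24 | 1-000  (sole → essential)
Essential prime implicants: 01011, 1-000, 1001-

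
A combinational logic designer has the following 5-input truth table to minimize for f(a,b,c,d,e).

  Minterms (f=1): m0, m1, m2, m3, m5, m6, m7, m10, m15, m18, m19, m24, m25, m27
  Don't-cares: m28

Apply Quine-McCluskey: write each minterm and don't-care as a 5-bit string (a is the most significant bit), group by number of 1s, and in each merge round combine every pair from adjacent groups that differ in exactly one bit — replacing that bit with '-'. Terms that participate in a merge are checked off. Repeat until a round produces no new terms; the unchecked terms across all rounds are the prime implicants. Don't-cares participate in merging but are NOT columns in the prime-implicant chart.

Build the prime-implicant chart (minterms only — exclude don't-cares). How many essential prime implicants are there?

[col 0] 00000*, 00001*, 00010*, 00011*, 00101*, 00110*, 00111*, 01010*, 01111*, 10010*, 10011*, 11000*, 11001*, 11011*, 11100*
[col 1] -0010*, -0011*, 0-010, 0-111, 00-01*, 00-10*, 00-11*, 000-0*, 000-1*, 0000-*, 0001-*, 001-1*, 0011-*, 1-011, 1001-*, 11-00, 110-1, 1100-
[col 2] -001-, 00--1, 00-1-, 000--
Prime implicants: -001-, 0-010, 0-111, 00--1, 00-1-, 000--, 1-011, 11-00, 110-1, 1100-
PI chart (minterm → PIs covering it):
  0 | 000--  (sole → essential)
  1 | 00--1,000--
  2 | -001-,0-010,00-1-,000--
  3 | -001-,00--1,00-1-,000--
  5 | 00--1  (sole → essential)
  6 | 00-1-  (sole → essential)
  7 | 0-111,00--1,00-1-
  10 | 0-010  (sole → essential)
  15 | 0-111  (sole → essential)
  18 | -001-  (sole → essential)
  19 | -001-,1-011
  24 | 11-00,1100-
  25 | 110-1,1100-
  27 | 1-011,110-1
Essential prime implicants: -001-, 0-010, 0-111, 00--1, 00-1-, 000--

6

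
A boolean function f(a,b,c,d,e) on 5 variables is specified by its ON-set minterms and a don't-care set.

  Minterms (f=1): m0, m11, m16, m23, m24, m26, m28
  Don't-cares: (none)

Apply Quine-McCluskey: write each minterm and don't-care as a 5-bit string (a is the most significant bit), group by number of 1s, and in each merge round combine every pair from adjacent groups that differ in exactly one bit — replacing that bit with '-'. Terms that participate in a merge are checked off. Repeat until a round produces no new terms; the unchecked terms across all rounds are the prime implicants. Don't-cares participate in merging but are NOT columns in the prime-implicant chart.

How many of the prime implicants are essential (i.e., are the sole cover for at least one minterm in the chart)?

size-2^0 implicants → 00000(✓)  01011  10000(✓)  10111  11000(✓)  11010(✓)  11100(✓)
size-2^1 implicants → -0000  1-000  11-00  110-0
Unchecked terms (primes): -0000, 01011, 1-000, 10111, 11-00, 110-0
Minterm coverage:
  m0 ⊆ -0000 [E]
  m11 ⊆ 01011 [E]
  m16 ⊆ -0000,1-000
  m23 ⊆ 10111 [E]
  m24 ⊆ 1-000,11-00,110-0
  m26 ⊆ 110-0 [E]
  m28 ⊆ 11-00 [E]
E = {-0000, 01011, 10111, 11-00, 110-0}

5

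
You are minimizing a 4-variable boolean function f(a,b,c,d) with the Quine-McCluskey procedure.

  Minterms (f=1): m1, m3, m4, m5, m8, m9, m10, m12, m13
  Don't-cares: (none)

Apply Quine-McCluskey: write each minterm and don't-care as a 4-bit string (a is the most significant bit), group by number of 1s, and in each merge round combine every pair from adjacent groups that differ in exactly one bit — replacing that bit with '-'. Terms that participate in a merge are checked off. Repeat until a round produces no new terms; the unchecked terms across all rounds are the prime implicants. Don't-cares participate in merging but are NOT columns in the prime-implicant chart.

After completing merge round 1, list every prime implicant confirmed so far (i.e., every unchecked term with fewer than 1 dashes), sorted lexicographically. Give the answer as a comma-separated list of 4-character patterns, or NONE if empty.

[col 0] 0001*, 0011*, 0100*, 0101*, 1000*, 1001*, 1010*, 1100*, 1101*
[col 1] -001*, -100*, -101*, 0-01*, 00-1, 010-*, 1-00*, 1-01*, 10-0, 100-*, 110-*
[col 2] --01, -10-, 1-0-
Prime implicants: --01, -10-, 00-1, 1-0-, 10-0

NONE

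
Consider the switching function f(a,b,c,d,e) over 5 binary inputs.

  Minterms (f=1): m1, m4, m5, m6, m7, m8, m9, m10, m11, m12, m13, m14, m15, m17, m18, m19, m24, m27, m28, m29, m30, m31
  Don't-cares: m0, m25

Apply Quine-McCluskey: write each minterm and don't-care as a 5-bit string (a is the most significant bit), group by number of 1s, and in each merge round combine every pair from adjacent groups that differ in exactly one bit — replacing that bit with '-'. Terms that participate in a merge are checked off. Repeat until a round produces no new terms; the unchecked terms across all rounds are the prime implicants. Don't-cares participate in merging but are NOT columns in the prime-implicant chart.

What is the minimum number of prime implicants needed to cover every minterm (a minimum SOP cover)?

size-2^0 implicants → 00000(✓)  00001(✓)  00100(✓)  00101(✓)  00110(✓)  00111(✓)  01000(✓)  01001(✓)  01010(✓)  01011(✓)  01100(✓)  01101(✓)  01110(✓)  01111(✓)  10001(✓)  10010(✓)  10011(✓)  11000(✓)  11001(✓)  11011(✓)  11100(✓)  11101(✓)  11110(✓)  11111(✓)
size-2^1 implicants → -0001(✓)  -1000(✓)  -1001(✓)  -1011(✓)  -1100(✓)  -1101(✓)  -1110(✓)  -1111(✓)  0-000(✓)  0-001(✓)  0-100(✓)  0-101(✓)  0-110(✓)  0-111(✓)  00-00(✓)  00-01(✓)  0000-(✓)  001-0(✓)  001-1(✓)  0010-(✓)  0011-(✓)  01-00(✓)  01-01(✓)  01-10(✓)  01-11(✓)  010-0(✓)  010-1(✓)  0100-(✓)  0101-(✓)  011-0(✓)  011-1(✓)  0110-(✓)  0111-(✓)  1-001(✓)  1-011(✓)  100-1(✓)  1001-  11-00(✓)  11-01(✓)  11-11(✓)  110-1(✓)  1100-(✓)  111-0(✓)  111-1(✓)  1110-(✓)  1111-(✓)
size-2^2 implicants → --001  -1-00(✓)  -1-01(✓)  -1-11(✓)  -10-1(✓)  -100-(✓)  -11-0(✓)  -11-1(✓)  -110-(✓)  -111-(✓)  0--00(✓)  0--01(✓)  0-00-(✓)  0-1-0(✓)  0-1-1(✓)  0-10-(✓)  0-11-(✓)  00-0-(✓)  001--(✓)  01--0(✓)  01--1(✓)  01-0-(✓)  01-1-(✓)  010--(✓)  011--(✓)  1-0-1  11--1(✓)  11-0-(✓)  111--(✓)
size-2^3 implicants → -1--1  -1-0-  -11--  0--0-  0-1--  01---
Unchecked terms (primes): --001, -1--1, -1-0-, -11--, 0--0-, 0-1--, 01---, 1-0-1, 1001-
Minterm coverage:
  m1 ⊆ --001,0--0-
  m4 ⊆ 0--0-,0-1--
  m5 ⊆ 0--0-,0-1--
  m6 ⊆ 0-1-- [E]
  m7 ⊆ 0-1-- [E]
  m8 ⊆ -1-0-,0--0-,01---
  m9 ⊆ --001,-1--1,-1-0-,0--0-,01---
  m10 ⊆ 01--- [E]
  m11 ⊆ -1--1,01---
  m12 ⊆ -1-0-,-11--,0--0-,0-1--,01---
  m13 ⊆ -1--1,-1-0-,-11--,0--0-,0-1--,01---
  m14 ⊆ -11--,0-1--,01---
  m15 ⊆ -1--1,-11--,0-1--,01---
  m17 ⊆ --001,1-0-1
  m18 ⊆ 1001- [E]
  m19 ⊆ 1-0-1,1001-
  m24 ⊆ -1-0- [E]
  m27 ⊆ -1--1,1-0-1
  m28 ⊆ -1-0-,-11--
  m29 ⊆ -1--1,-1-0-,-11--
  m30 ⊆ -11-- [E]
  m31 ⊆ -1--1,-11--
E = {-1-0-, -11--, 0-1--, 01---, 1001-}
Petrick residual → --001, -1--1
Cover = c'd'e + be + bd' + bc + a'c + a'b + ab'c'd  |cover|=7

7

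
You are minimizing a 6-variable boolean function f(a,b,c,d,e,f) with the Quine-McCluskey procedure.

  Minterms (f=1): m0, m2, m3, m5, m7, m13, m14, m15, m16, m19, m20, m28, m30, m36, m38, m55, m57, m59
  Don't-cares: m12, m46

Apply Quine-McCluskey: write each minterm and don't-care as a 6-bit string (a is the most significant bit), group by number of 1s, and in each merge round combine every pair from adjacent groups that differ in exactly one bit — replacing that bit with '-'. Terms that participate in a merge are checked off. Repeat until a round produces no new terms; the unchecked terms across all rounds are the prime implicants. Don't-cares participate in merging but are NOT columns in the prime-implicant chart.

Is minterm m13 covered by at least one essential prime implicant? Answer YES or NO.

YES

Round 0: 000000✓ 000010✓ 000011✓ 000101✓ 000111✓ 001100✓ 001101✓ 001110✓ 001111✓ 010000✓ 010011✓ 010100✓ 011100✓ 011110✓ 100100✓ 100110✓ 101110✓ 110111 111001✓ 111011✓
Round 1: -01110 0-0000 0-0011 0-1100✓ 0-1110✓ 00-101✓ 00-111✓ 000-11 0000-0 00001- 0001-1✓ 0011-0✓ 0011-1✓ 00110-✓ 00111-✓ 01-100 010-00 0111-0✓ 10-110 1001-0 1110-1
Round 2: 0-11-0 00-1-1 0011--
PIs = {-01110, 0-0000, 0-0011, 0-11-0, 00-1-1, 000-11, 0000-0, 00001-, 0011--, 01-100, 010-00, 10-110, 1001-0, 110111, 1110-1}
Coverage chart:
  m0: 0-0000,0000-0
  m2: 0000-0,00001-
  m3: 0-0011,000-11,00001-
  m5: 00-1-1 ←essential
  m7: 00-1-1,000-11
  m13: 00-1-1,0011--
  m14: -01110,0-11-0,0011--
  m15: 00-1-1,0011--
  m16: 0-0000,010-00
  m19: 0-0011 ←essential
  m20: 01-100,010-00
  m28: 0-11-0,01-100
  m30: 0-11-0 ←essential
  m36: 1001-0 ←essential
  m38: 10-110,1001-0
  m55: 110111 ←essential
  m57: 1110-1 ←essential
  m59: 1110-1 ←essential
Essential: 0-0011, 0-11-0, 00-1-1, 1001-0, 110111, 1110-1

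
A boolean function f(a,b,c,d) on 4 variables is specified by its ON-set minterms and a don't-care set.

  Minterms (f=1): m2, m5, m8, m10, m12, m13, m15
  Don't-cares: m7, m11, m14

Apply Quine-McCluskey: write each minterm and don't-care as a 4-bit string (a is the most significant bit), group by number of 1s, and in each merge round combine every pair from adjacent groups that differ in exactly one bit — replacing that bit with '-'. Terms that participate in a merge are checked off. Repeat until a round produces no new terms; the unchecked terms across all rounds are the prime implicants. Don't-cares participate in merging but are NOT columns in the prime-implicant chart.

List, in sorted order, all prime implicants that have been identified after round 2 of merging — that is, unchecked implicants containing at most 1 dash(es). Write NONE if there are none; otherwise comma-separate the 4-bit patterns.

-010

size-2^0 implicants → 0010(✓)  0101(✓)  0111(✓)  1000(✓)  1010(✓)  1011(✓)  1100(✓)  1101(✓)  1110(✓)  1111(✓)
size-2^1 implicants → -010  -101(✓)  -111(✓)  01-1(✓)  1-00(✓)  1-10(✓)  1-11(✓)  10-0(✓)  101-(✓)  11-0(✓)  11-1(✓)  110-(✓)  111-(✓)
size-2^2 implicants → -1-1  1--0  1-1-  11--
Unchecked terms (primes): -010, -1-1, 1--0, 1-1-, 11--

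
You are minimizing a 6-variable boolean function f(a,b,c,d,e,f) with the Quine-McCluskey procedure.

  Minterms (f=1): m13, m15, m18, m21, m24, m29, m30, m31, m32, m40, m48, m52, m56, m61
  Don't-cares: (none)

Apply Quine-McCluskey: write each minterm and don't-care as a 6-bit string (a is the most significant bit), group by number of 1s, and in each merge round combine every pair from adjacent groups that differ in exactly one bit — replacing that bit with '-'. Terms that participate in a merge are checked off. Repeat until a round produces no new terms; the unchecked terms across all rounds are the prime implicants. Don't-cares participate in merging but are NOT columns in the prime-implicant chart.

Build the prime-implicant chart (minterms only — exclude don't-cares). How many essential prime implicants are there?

Round 0: 001101✓ 001111✓ 010010 010101✓ 011000✓ 011101✓ 011110✓ 011111✓ 100000✓ 101000✓ 110000✓ 110100✓ 111000✓ 111101✓
Round 1: -11000 -11101 0-1101✓ 0-1111✓ 0011-1✓ 01-101 0111-1✓ 01111- 1-0000✓ 1-1000✓ 10-000✓ 11-000✓ 110-00
Round 2: 0-11-1 1--000
PIs = {-11000, -11101, 0-11-1, 01-101, 010010, 01111-, 1--000, 110-00}
Coverage chart:
  m13: 0-11-1 ←essential
  m15: 0-11-1 ←essential
  m18: 010010 ←essential
  m21: 01-101 ←essential
  m24: -11000 ←essential
  m29: -11101,0-11-1,01-101
  m30: 01111- ←essential
  m31: 0-11-1,01111-
  m32: 1--000 ←essential
  m40: 1--000 ←essential
  m48: 1--000,110-00
  m52: 110-00 ←essential
  m56: -11000,1--000
  m61: -11101 ←essential
Essential: -11000, -11101, 0-11-1, 01-101, 010010, 01111-, 1--000, 110-00

8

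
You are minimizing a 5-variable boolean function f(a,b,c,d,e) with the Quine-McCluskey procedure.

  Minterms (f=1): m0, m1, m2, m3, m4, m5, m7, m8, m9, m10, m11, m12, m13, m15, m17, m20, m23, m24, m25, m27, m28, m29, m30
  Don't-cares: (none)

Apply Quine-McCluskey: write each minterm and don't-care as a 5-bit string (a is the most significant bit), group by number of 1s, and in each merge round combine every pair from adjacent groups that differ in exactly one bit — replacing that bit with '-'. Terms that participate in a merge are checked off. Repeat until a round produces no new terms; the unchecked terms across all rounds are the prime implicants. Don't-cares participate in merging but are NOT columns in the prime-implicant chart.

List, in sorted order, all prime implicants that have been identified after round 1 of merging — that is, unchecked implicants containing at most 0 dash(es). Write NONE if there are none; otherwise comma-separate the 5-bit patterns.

Round 0: 00000✓ 00001✓ 00010✓ 00011✓ 00100✓ 00101✓ 00111✓ 01000✓ 01001✓ 01010✓ 01011✓ 01100✓ 01101✓ 01111✓ 10001✓ 10100✓ 10111✓ 11000✓ 11001✓ 11011✓ 11100✓ 11101✓ 11110✓
Round 1: -0001✓ -0100✓ -0111 -1000✓ -1001✓ -1011✓ -1100✓ -1101✓ 0-000✓ 0-001✓ 0-010✓ 0-011✓ 0-100✓ 0-101✓ 0-111✓ 00-00✓ 00-01✓ 00-11✓ 000-0✓ 000-1✓ 0000-✓ 0001-✓ 001-1✓ 0010-✓ 01-00✓ 01-01✓ 01-11✓ 010-0✓ 010-1✓ 0100-✓ 0101-✓ 011-1✓ 0110-✓ 1-001✓ 1-100✓ 11-00✓ 11-01✓ 110-1✓ 1100-✓ 111-0 1110-✓
Round 2: --001 --100 -1-00✓ -1-01✓ -10-1 -100-✓ -110-✓ 0--00✓ 0--01✓ 0--11✓ 0-0-0✓ 0-0-1✓ 0-00-✓ 0-01-✓ 0-1-1✓ 0-10-✓ 00--1✓ 00-0-✓ 000--✓ 01--1✓ 01-0-✓ 010--✓ 11-0-✓
Round 3: -1-0- 0---1 0--0- 0-0--
PIs = {--001, --100, -0111, -1-0-, -10-1, 0---1, 0--0-, 0-0--, 111-0}

NONE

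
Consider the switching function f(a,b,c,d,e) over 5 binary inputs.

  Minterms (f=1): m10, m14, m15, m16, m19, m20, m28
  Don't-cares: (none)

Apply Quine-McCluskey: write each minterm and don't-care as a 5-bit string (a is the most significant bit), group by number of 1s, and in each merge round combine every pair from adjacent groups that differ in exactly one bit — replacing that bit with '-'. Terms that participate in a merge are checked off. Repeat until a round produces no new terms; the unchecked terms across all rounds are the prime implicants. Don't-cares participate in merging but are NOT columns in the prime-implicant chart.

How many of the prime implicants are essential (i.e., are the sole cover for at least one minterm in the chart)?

5

size-2^0 implicants → 01010(✓)  01110(✓)  01111(✓)  10000(✓)  10011  10100(✓)  11100(✓)
size-2^1 implicants → 01-10  0111-  1-100  10-00
Unchecked terms (primes): 01-10, 0111-, 1-100, 10-00, 10011
Minterm coverage:
  m10 ⊆ 01-10 [E]
  m14 ⊆ 01-10,0111-
  m15 ⊆ 0111- [E]
  m16 ⊆ 10-00 [E]
  m19 ⊆ 10011 [E]
  m20 ⊆ 1-100,10-00
  m28 ⊆ 1-100 [E]
E = {01-10, 0111-, 1-100, 10-00, 10011}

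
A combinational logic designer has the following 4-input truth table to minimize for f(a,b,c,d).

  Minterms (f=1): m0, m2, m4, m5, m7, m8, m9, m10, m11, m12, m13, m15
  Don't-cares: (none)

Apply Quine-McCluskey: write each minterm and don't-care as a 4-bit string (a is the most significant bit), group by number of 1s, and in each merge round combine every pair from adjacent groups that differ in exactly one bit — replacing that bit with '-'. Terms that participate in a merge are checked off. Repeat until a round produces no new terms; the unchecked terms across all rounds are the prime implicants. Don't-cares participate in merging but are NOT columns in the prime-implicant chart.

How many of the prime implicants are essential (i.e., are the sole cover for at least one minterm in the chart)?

[col 0] 0000*, 0010*, 0100*, 0101*, 0111*, 1000*, 1001*, 1010*, 1011*, 1100*, 1101*, 1111*
[col 1] -000*, -010*, -100*, -101*, -111*, 0-00*, 00-0*, 01-1*, 010-*, 1-00*, 1-01*, 1-11*, 10-0*, 10-1*, 100-*, 101-*, 11-1*, 110-*
[col 2] --00, -0-0, -1-1, -10-, 1--1, 1-0-, 10--
Prime implicants: --00, -0-0, -1-1, -10-, 1--1, 1-0-, 10--
PI chart (minterm → PIs covering it):
  0 | --00,-0-0
  2 | -0-0  (sole → essential)
  4 | --00,-10-
  5 | -1-1,-10-
  7 | -1-1  (sole → essential)
  8 | --00,-0-0,1-0-,10--
  9 | 1--1,1-0-,10--
  10 | -0-0,10--
  11 | 1--1,10--
  12 | --00,-10-,1-0-
  13 | -1-1,-10-,1--1,1-0-
  15 | -1-1,1--1
Essential prime implicants: -0-0, -1-1

2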